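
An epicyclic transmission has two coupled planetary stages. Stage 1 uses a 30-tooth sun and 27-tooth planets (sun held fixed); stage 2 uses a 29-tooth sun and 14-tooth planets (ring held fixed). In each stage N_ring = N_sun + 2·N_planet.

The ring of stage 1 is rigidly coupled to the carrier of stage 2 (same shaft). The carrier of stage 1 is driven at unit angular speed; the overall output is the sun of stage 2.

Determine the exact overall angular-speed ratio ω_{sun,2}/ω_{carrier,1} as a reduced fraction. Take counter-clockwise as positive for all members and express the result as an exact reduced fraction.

Stage 1: N_ring = 30 + 2·27 = 84
Stage 1: 30(ω_s−ω_c) = −84(ω_r−ω_c),  ω_s=0, ω_c=1
Stage 1: ω_r = 1 − (30/84)(0−1) = 19/14
  ⇒ ω_r¹/ω_c¹ = 19/14
Stage 2: N_ring = 29 + 2·14 = 57
Stage 2: 29(ω_s−ω_c) = −57(ω_r−ω_c),  ω_r=0, ω_c=1
Stage 2: ω_s = 1 − (57/29)(0−1) = 86/29
  ⇒ ω_s²/ω_c² = 86/29
Coupling ω_c² = ω_r¹ ⇒ overall = 19/14 × 86/29 = 817/203

817/203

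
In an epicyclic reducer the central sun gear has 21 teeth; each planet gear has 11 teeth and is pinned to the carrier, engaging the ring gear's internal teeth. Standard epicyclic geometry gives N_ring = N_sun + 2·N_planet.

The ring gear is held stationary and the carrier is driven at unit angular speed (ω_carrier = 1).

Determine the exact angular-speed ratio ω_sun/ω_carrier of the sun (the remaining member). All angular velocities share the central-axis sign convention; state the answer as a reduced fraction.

N_ring = 21 + 2·11 = 43
21(ω_s−ω_c) = −43(ω_r−ω_c),  ω_r=0, ω_c=1
ω_s = 1 − (43/21)(0−1) = 64/21
ω_s/ω_c = 64/21

64/21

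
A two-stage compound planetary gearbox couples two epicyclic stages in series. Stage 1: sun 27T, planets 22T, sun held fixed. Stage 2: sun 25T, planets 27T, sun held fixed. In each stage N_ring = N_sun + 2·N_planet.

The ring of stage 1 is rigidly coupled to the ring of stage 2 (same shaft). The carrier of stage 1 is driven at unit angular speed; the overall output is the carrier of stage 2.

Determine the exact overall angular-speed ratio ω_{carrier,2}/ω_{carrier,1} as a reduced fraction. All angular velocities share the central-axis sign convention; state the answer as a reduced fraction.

3871/3692

Stage 1: N_ring = 27 + 2·22 = 71
Stage 1: 27(ω_s−ω_c) = −71(ω_r−ω_c),  ω_s=0, ω_c=1
Stage 1: ω_r = 1 − (27/71)(0−1) = 98/71
  ⇒ ω_r¹/ω_c¹ = 98/71
Stage 2: N_ring = 25 + 2·27 = 79
Stage 2: 25(ω_s−ω_c) = −79(ω_r−ω_c),  ω_s=0, ω_r=1
Stage 2: 25(0−ω_c) = −79(1−ω_c)  ⇒  104ω_c = 79  ⇒  ω_c = 79/104
  ⇒ ω_c²/ω_r² = 79/104
Coupling ω_r² = ω_r¹ ⇒ overall = 98/71 × 79/104 = 3871/3692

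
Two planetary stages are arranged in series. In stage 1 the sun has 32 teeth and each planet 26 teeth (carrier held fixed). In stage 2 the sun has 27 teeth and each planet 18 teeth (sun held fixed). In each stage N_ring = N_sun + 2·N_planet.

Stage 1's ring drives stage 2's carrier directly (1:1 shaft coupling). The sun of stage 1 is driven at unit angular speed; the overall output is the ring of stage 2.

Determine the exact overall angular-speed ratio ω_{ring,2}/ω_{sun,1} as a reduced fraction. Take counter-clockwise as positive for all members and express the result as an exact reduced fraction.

Stage 1: N_ring = 32 + 2·26 = 84
Stage 1: 32(ω_s−ω_c) = −84(ω_r−ω_c),  ω_c=0, ω_s=1
Stage 1: ω_r = 0 − (32/84)(1−0) = -8/21
  ⇒ ω_r¹/ω_s¹ = -8/21
Stage 2: N_ring = 27 + 2·18 = 63
Stage 2: 27(ω_s−ω_c) = −63(ω_r−ω_c),  ω_s=0, ω_c=1
Stage 2: ω_r = 1 − (27/63)(0−1) = 10/7
  ⇒ ω_r²/ω_c² = 10/7
Coupling ω_c² = ω_r¹ ⇒ overall = -8/21 × 10/7 = -80/147

-80/147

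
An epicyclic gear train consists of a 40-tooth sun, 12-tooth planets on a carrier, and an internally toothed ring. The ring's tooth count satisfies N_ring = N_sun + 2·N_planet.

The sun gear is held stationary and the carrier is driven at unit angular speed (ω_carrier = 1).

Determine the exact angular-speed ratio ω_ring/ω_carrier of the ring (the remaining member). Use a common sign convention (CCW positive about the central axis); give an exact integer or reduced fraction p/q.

13/8

N_ring = 40 + 2·12 = 64
40(ω_s−ω_c) = −64(ω_r−ω_c),  ω_s=0, ω_c=1
ω_r = 1 − (40/64)(0−1) = 13/8
ω_r/ω_c = 13/8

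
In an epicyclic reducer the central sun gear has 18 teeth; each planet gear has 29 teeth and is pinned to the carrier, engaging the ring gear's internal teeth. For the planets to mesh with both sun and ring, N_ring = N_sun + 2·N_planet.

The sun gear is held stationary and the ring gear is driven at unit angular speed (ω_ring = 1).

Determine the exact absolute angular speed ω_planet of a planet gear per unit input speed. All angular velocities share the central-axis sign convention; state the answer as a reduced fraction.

38/29

N_ring = 18 + 2·29 = 76
18(ω_s−ω_c) = −76(ω_r−ω_c),  ω_s=0, ω_r=1
18(0−ω_c) = −76(1−ω_c)  ⇒  94ω_c = 76  ⇒  ω_c = 38/47
sun–planet: 18·(0−38/47) = −29·(ω_p−ω_c)  ⇒  ω_p−ω_c = −(18/29)·(-38/47) = 684/1363
ω_p = 38/47 + 684/1363 = 38/29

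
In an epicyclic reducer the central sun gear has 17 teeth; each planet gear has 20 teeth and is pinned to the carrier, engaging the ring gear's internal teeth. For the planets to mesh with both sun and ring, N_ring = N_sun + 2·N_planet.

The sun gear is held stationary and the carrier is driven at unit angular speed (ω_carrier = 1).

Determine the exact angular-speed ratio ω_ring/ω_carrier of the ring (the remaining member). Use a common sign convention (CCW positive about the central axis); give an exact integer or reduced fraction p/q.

N_ring = 17 + 2·20 = 57
17(ω_s−ω_c) = −57(ω_r−ω_c),  ω_s=0, ω_c=1
ω_r = 1 − (17/57)(0−1) = 74/57
ω_r/ω_c = 74/57

74/57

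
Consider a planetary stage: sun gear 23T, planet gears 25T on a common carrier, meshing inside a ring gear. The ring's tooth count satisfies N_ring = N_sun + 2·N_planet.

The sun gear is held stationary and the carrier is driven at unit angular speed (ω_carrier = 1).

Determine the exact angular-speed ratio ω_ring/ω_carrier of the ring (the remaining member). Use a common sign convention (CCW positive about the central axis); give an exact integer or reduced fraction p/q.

N_ring = 23 + 2·25 = 73
23(ω_s−ω_c) = −73(ω_r−ω_c),  ω_s=0, ω_c=1
ω_r = 1 − (23/73)(0−1) = 96/73
ω_r/ω_c = 96/73

96/73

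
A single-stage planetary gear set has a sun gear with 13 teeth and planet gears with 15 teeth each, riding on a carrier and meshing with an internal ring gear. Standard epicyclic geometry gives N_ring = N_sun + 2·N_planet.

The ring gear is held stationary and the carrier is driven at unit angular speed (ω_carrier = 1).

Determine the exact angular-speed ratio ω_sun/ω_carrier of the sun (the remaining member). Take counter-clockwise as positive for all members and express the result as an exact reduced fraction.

56/13

N_ring = 13 + 2·15 = 43
13(ω_s−ω_c) = −43(ω_r−ω_c),  ω_r=0, ω_c=1
ω_s = 1 − (43/13)(0−1) = 56/13
ω_s/ω_c = 56/13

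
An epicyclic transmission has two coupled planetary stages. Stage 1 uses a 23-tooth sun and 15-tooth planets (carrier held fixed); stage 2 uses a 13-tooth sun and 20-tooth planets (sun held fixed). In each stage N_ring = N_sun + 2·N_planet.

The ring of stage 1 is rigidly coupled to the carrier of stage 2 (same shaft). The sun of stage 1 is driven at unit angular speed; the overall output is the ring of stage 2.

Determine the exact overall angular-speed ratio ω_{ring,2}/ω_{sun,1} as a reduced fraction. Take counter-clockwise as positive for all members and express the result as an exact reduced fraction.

-1518/2809

Stage 1: N_ring = 23 + 2·15 = 53
Stage 1: 23(ω_s−ω_c) = −53(ω_r−ω_c),  ω_c=0, ω_s=1
Stage 1: ω_r = 0 − (23/53)(1−0) = -23/53
  ⇒ ω_r¹/ω_s¹ = -23/53
Stage 2: N_ring = 13 + 2·20 = 53
Stage 2: 13(ω_s−ω_c) = −53(ω_r−ω_c),  ω_s=0, ω_c=1
Stage 2: ω_r = 1 − (13/53)(0−1) = 66/53
  ⇒ ω_r²/ω_c² = 66/53
Coupling ω_c² = ω_r¹ ⇒ overall = -23/53 × 66/53 = -1518/2809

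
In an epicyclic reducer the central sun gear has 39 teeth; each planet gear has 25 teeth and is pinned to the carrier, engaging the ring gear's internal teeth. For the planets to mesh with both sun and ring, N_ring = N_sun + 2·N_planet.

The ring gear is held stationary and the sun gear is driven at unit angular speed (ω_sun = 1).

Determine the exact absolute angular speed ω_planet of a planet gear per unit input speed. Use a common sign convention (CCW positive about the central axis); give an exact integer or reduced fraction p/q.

N_ring = 39 + 2·25 = 89
39(ω_s−ω_c) = −89(ω_r−ω_c),  ω_r=0, ω_s=1
39(1−ω_c) = −89(0−ω_c)  ⇒  128ω_c = 39  ⇒  ω_c = 39/128
sun–planet: 39·(1−39/128) = −25·(ω_p−ω_c)  ⇒  ω_p−ω_c = −(39/25)·(89/128) = -3471/3200
ω_p = 39/128 − 3471/3200 = -39/50

-39/50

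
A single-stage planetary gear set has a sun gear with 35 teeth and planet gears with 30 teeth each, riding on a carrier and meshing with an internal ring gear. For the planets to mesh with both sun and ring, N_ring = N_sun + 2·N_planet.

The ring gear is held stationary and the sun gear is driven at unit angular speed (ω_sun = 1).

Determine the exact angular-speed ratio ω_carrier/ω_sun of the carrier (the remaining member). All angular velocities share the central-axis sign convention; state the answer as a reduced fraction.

N_ring = 35 + 2·30 = 95
35(ω_s−ω_c) = −95(ω_r−ω_c),  ω_r=0, ω_s=1
35(1−ω_c) = −95(0−ω_c)  ⇒  130ω_c = 35  ⇒  ω_c = 7/26
ω_c/ω_s = 7/26

7/26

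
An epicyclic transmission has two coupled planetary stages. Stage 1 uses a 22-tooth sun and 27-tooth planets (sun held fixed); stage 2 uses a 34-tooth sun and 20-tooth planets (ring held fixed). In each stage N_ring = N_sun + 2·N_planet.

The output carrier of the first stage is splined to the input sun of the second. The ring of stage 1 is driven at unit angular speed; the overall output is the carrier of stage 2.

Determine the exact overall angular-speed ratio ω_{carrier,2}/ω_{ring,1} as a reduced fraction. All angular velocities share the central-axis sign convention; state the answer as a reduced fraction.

323/1323

Stage 1: N_ring = 22 + 2·27 = 76
Stage 1: 22(ω_s−ω_c) = −76(ω_r−ω_c),  ω_s=0, ω_r=1
Stage 1: 22(0−ω_c) = −76(1−ω_c)  ⇒  98ω_c = 76  ⇒  ω_c = 38/49
  ⇒ ω_c¹/ω_r¹ = 38/49
Stage 2: N_ring = 34 + 2·20 = 74
Stage 2: 34(ω_s−ω_c) = −74(ω_r−ω_c),  ω_r=0, ω_s=1
Stage 2: 34(1−ω_c) = −74(0−ω_c)  ⇒  108ω_c = 34  ⇒  ω_c = 17/54
  ⇒ ω_c²/ω_s² = 17/54
Coupling ω_s² = ω_c¹ ⇒ overall = 38/49 × 17/54 = 323/1323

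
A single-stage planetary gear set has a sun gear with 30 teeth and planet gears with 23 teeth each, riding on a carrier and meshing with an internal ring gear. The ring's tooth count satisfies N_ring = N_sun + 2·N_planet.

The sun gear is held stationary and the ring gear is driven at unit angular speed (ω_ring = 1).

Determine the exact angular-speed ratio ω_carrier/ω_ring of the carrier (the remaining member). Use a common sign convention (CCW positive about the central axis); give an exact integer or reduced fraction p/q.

N_ring = 30 + 2·23 = 76
30(ω_s−ω_c) = −76(ω_r−ω_c),  ω_s=0, ω_r=1
30(0−ω_c) = −76(1−ω_c)  ⇒  106ω_c = 76  ⇒  ω_c = 38/53
ω_c/ω_r = 38/53

38/53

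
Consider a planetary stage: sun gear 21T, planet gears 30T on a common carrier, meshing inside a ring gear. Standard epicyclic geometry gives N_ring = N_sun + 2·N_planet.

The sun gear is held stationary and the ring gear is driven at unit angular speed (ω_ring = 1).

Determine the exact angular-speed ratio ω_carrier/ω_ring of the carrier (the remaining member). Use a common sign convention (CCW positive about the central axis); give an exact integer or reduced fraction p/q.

27/34

N_ring = 21 + 2·30 = 81
21(ω_s−ω_c) = −81(ω_r−ω_c),  ω_s=0, ω_r=1
21(0−ω_c) = −81(1−ω_c)  ⇒  102ω_c = 81  ⇒  ω_c = 27/34
ω_c/ω_r = 27/34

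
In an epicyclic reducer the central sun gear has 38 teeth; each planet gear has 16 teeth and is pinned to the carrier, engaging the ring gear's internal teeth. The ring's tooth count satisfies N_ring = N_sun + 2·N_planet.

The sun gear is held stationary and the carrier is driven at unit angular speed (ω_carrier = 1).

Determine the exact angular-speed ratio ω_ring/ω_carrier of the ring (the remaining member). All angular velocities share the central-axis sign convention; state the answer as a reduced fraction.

N_ring = 38 + 2·16 = 70
38(ω_s−ω_c) = −70(ω_r−ω_c),  ω_s=0, ω_c=1
ω_r = 1 − (38/70)(0−1) = 54/35
ω_r/ω_c = 54/35

54/35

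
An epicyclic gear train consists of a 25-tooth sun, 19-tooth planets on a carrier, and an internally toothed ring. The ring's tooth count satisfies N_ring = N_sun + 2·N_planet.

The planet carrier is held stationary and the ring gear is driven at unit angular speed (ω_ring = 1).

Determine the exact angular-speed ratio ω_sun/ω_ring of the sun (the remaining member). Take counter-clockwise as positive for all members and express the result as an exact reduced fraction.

N_ring = 25 + 2·19 = 63
25(ω_s−ω_c) = −63(ω_r−ω_c),  ω_c=0, ω_r=1
ω_s = 0 − (63/25)(1−0) = -63/25
ω_s/ω_r = -63/25

-63/25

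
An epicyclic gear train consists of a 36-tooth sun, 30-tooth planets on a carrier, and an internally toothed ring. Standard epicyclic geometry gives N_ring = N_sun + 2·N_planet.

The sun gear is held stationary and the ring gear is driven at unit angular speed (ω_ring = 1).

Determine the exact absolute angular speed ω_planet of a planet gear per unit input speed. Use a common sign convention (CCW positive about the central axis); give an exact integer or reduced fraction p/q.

N_ring = 36 + 2·30 = 96
36(ω_s−ω_c) = −96(ω_r−ω_c),  ω_s=0, ω_r=1
36(0−ω_c) = −96(1−ω_c)  ⇒  132ω_c = 96  ⇒  ω_c = 8/11
sun–planet: 36·(0−8/11) = −30·(ω_p−ω_c)  ⇒  ω_p−ω_c = −(36/30)·(-8/11) = 48/55
ω_p = 8/11 + 48/55 = 8/5

8/5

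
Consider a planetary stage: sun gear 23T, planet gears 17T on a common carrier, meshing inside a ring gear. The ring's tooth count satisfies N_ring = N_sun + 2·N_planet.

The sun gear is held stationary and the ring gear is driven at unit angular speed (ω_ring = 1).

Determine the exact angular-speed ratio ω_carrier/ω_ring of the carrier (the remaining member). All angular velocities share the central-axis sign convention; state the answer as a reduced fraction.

N_ring = 23 + 2·17 = 57
23(ω_s−ω_c) = −57(ω_r−ω_c),  ω_s=0, ω_r=1
23(0−ω_c) = −57(1−ω_c)  ⇒  80ω_c = 57  ⇒  ω_c = 57/80
ω_c/ω_r = 57/80

57/80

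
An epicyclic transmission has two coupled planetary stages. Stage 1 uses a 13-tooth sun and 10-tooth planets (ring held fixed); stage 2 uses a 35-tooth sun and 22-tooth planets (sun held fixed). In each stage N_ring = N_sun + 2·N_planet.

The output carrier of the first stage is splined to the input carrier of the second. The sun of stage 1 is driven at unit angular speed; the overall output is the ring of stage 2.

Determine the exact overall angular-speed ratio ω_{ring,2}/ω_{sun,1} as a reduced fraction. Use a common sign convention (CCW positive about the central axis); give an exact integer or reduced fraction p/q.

Stage 1: N_ring = 13 + 2·10 = 33
Stage 1: 13(ω_s−ω_c) = −33(ω_r−ω_c),  ω_r=0, ω_s=1
Stage 1: 13(1−ω_c) = −33(0−ω_c)  ⇒  46ω_c = 13  ⇒  ω_c = 13/46
  ⇒ ω_c¹/ω_s¹ = 13/46
Stage 2: N_ring = 35 + 2·22 = 79
Stage 2: 35(ω_s−ω_c) = −79(ω_r−ω_c),  ω_s=0, ω_c=1
Stage 2: ω_r = 1 − (35/79)(0−1) = 114/79
  ⇒ ω_r²/ω_c² = 114/79
Coupling ω_c² = ω_c¹ ⇒ overall = 13/46 × 114/79 = 741/1817

741/1817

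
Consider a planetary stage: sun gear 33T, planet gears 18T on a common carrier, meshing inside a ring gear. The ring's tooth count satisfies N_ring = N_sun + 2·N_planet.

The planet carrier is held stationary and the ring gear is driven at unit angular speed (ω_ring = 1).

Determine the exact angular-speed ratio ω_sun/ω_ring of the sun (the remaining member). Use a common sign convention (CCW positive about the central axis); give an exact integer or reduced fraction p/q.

-23/11

N_ring = 33 + 2·18 = 69
33(ω_s−ω_c) = −69(ω_r−ω_c),  ω_c=0, ω_r=1
ω_s = 0 − (69/33)(1−0) = -23/11
ω_s/ω_r = -23/11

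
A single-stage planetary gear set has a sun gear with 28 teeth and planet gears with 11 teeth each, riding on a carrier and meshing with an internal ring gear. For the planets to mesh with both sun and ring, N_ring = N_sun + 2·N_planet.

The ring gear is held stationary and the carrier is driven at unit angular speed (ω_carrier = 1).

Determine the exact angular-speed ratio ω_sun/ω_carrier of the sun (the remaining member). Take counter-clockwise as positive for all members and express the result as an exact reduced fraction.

39/14

N_ring = 28 + 2·11 = 50
28(ω_s−ω_c) = −50(ω_r−ω_c),  ω_r=0, ω_c=1
ω_s = 1 − (50/28)(0−1) = 39/14
ω_s/ω_c = 39/14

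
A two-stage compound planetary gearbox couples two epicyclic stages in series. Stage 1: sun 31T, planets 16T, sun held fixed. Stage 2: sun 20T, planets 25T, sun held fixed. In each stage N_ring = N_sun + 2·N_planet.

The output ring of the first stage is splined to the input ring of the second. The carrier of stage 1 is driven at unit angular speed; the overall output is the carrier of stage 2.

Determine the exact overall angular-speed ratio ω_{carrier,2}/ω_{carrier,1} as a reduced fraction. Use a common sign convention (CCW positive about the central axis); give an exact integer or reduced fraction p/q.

94/81

Stage 1: N_ring = 31 + 2·16 = 63
Stage 1: 31(ω_s−ω_c) = −63(ω_r−ω_c),  ω_s=0, ω_c=1
Stage 1: ω_r = 1 − (31/63)(0−1) = 94/63
  ⇒ ω_r¹/ω_c¹ = 94/63
Stage 2: N_ring = 20 + 2·25 = 70
Stage 2: 20(ω_s−ω_c) = −70(ω_r−ω_c),  ω_s=0, ω_r=1
Stage 2: 20(0−ω_c) = −70(1−ω_c)  ⇒  90ω_c = 70  ⇒  ω_c = 7/9
  ⇒ ω_c²/ω_r² = 7/9
Coupling ω_r² = ω_r¹ ⇒ overall = 94/63 × 7/9 = 94/81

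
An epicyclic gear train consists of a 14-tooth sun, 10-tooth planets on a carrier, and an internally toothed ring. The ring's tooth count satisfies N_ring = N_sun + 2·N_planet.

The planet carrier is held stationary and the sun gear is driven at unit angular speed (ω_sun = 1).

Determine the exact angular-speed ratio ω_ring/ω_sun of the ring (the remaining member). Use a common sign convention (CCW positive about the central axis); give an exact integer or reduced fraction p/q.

N_ring = 14 + 2·10 = 34
14(ω_s−ω_c) = −34(ω_r−ω_c),  ω_c=0, ω_s=1
ω_r = 0 − (14/34)(1−0) = -7/17
ω_r/ω_s = -7/17

-7/17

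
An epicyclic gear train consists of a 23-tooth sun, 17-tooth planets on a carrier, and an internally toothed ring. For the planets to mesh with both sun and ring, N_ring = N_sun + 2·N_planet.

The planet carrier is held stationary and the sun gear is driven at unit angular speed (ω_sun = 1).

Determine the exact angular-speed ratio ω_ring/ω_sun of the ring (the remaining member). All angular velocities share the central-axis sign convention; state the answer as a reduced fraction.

N_ring = 23 + 2·17 = 57
23(ω_s−ω_c) = −57(ω_r−ω_c),  ω_c=0, ω_s=1
ω_r = 0 − (23/57)(1−0) = -23/57
ω_r/ω_s = -23/57

-23/57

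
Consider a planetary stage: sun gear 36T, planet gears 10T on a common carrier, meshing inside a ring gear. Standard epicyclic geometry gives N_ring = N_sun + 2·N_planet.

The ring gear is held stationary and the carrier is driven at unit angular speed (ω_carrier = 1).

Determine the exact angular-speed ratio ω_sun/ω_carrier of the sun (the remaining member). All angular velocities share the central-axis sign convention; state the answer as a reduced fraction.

N_ring = 36 + 2·10 = 56
36(ω_s−ω_c) = −56(ω_r−ω_c),  ω_r=0, ω_c=1
ω_s = 1 − (56/36)(0−1) = 23/9
ω_s/ω_c = 23/9

23/9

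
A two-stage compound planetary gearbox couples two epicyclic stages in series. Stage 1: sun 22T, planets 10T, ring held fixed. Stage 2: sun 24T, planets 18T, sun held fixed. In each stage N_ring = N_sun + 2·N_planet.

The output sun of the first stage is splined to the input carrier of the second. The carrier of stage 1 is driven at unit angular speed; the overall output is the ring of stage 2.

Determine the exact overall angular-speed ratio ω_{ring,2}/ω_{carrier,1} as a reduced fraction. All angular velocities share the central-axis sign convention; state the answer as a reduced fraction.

224/55

Stage 1: N_ring = 22 + 2·10 = 42
Stage 1: 22(ω_s−ω_c) = −42(ω_r−ω_c),  ω_r=0, ω_c=1
Stage 1: ω_s = 1 − (42/22)(0−1) = 32/11
  ⇒ ω_s¹/ω_c¹ = 32/11
Stage 2: N_ring = 24 + 2·18 = 60
Stage 2: 24(ω_s−ω_c) = −60(ω_r−ω_c),  ω_s=0, ω_c=1
Stage 2: ω_r = 1 − (24/60)(0−1) = 7/5
  ⇒ ω_r²/ω_c² = 7/5
Coupling ω_c² = ω_s¹ ⇒ overall = 32/11 × 7/5 = 224/55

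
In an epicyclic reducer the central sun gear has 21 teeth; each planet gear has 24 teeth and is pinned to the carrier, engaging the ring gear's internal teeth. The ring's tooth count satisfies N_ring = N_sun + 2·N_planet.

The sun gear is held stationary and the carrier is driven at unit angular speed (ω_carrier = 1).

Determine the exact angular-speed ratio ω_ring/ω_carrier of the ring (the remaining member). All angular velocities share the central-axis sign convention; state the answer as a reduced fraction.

30/23

N_ring = 21 + 2·24 = 69
21(ω_s−ω_c) = −69(ω_r−ω_c),  ω_s=0, ω_c=1
ω_r = 1 − (21/69)(0−1) = 30/23
ω_r/ω_c = 30/23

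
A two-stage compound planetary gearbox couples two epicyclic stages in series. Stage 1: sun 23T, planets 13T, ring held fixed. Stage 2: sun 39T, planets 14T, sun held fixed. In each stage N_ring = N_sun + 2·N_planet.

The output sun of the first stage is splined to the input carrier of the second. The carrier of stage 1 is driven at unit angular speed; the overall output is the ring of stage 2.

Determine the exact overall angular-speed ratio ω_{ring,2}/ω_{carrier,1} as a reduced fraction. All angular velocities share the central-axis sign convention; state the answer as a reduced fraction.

7632/1541

Stage 1: N_ring = 23 + 2·13 = 49
Stage 1: 23(ω_s−ω_c) = −49(ω_r−ω_c),  ω_r=0, ω_c=1
Stage 1: ω_s = 1 − (49/23)(0−1) = 72/23
  ⇒ ω_s¹/ω_c¹ = 72/23
Stage 2: N_ring = 39 + 2·14 = 67
Stage 2: 39(ω_s−ω_c) = −67(ω_r−ω_c),  ω_s=0, ω_c=1
Stage 2: ω_r = 1 − (39/67)(0−1) = 106/67
  ⇒ ω_r²/ω_c² = 106/67
Coupling ω_c² = ω_s¹ ⇒ overall = 72/23 × 106/67 = 7632/1541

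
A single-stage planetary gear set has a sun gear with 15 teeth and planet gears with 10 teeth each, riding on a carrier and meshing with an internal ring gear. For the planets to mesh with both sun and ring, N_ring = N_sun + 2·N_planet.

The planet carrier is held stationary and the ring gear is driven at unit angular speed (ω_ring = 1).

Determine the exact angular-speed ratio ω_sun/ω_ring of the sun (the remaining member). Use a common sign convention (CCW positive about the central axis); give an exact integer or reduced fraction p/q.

N_ring = 15 + 2·10 = 35
15(ω_s−ω_c) = −35(ω_r−ω_c),  ω_c=0, ω_r=1
ω_s = 0 − (35/15)(1−0) = -7/3
ω_s/ω_r = -7/3

-7/3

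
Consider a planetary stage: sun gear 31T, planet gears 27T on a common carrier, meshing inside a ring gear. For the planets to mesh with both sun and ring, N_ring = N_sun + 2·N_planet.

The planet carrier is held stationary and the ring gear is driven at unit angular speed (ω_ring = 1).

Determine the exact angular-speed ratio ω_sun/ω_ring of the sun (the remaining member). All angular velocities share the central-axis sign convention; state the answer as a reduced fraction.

-85/31

N_ring = 31 + 2·27 = 85
31(ω_s−ω_c) = −85(ω_r−ω_c),  ω_c=0, ω_r=1
ω_s = 0 − (85/31)(1−0) = -85/31
ω_s/ω_r = -85/31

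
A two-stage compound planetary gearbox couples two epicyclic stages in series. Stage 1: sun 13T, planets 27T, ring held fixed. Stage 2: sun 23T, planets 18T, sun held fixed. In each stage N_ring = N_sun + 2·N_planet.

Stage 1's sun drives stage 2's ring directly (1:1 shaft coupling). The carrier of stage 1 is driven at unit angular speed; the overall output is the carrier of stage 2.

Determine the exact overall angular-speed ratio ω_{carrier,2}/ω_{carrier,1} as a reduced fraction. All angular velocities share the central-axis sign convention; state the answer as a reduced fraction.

Stage 1: N_ring = 13 + 2·27 = 67
Stage 1: 13(ω_s−ω_c) = −67(ω_r−ω_c),  ω_r=0, ω_c=1
Stage 1: ω_s = 1 − (67/13)(0−1) = 80/13
  ⇒ ω_s¹/ω_c¹ = 80/13
Stage 2: N_ring = 23 + 2·18 = 59
Stage 2: 23(ω_s−ω_c) = −59(ω_r−ω_c),  ω_s=0, ω_r=1
Stage 2: 23(0−ω_c) = −59(1−ω_c)  ⇒  82ω_c = 59  ⇒  ω_c = 59/82
  ⇒ ω_c²/ω_r² = 59/82
Coupling ω_r² = ω_s¹ ⇒ overall = 80/13 × 59/82 = 2360/533

2360/533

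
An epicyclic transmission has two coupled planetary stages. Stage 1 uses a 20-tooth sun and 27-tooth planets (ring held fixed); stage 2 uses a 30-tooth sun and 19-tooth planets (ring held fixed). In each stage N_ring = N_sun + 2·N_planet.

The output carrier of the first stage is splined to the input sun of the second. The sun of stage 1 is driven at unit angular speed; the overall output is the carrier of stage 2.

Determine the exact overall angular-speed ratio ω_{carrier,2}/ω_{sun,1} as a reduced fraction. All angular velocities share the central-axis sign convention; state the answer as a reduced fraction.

150/2303

Stage 1: N_ring = 20 + 2·27 = 74
Stage 1: 20(ω_s−ω_c) = −74(ω_r−ω_c),  ω_r=0, ω_s=1
Stage 1: 20(1−ω_c) = −74(0−ω_c)  ⇒  94ω_c = 20  ⇒  ω_c = 10/47
  ⇒ ω_c¹/ω_s¹ = 10/47
Stage 2: N_ring = 30 + 2·19 = 68
Stage 2: 30(ω_s−ω_c) = −68(ω_r−ω_c),  ω_r=0, ω_s=1
Stage 2: 30(1−ω_c) = −68(0−ω_c)  ⇒  98ω_c = 30  ⇒  ω_c = 15/49
  ⇒ ω_c²/ω_s² = 15/49
Coupling ω_s² = ω_c¹ ⇒ overall = 10/47 × 15/49 = 150/2303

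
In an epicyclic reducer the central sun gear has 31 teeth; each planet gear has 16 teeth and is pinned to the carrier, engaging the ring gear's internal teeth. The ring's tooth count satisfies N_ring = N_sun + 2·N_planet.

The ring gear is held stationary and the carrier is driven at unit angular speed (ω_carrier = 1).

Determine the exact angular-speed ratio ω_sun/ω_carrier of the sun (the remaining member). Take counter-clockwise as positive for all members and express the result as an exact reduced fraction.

N_ring = 31 + 2·16 = 63
31(ω_s−ω_c) = −63(ω_r−ω_c),  ω_r=0, ω_c=1
ω_s = 1 − (63/31)(0−1) = 94/31
ω_s/ω_c = 94/31

94/31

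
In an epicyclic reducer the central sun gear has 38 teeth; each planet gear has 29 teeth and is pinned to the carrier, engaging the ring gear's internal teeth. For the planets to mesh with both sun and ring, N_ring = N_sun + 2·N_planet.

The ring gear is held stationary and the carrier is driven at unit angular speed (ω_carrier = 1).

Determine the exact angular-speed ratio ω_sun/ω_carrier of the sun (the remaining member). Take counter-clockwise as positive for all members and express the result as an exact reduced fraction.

N_ring = 38 + 2·29 = 96
38(ω_s−ω_c) = −96(ω_r−ω_c),  ω_r=0, ω_c=1
ω_s = 1 − (96/38)(0−1) = 67/19
ω_s/ω_c = 67/19

67/19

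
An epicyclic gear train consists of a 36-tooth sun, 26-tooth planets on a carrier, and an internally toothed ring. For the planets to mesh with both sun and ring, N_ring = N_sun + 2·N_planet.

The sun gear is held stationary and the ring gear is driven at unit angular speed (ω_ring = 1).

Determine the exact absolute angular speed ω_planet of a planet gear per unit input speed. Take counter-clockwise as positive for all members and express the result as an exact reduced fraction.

N_ring = 36 + 2·26 = 88
36(ω_s−ω_c) = −88(ω_r−ω_c),  ω_s=0, ω_r=1
36(0−ω_c) = −88(1−ω_c)  ⇒  124ω_c = 88  ⇒  ω_c = 22/31
sun–planet: 36·(0−22/31) = −26·(ω_p−ω_c)  ⇒  ω_p−ω_c = −(36/26)·(-22/31) = 396/403
ω_p = 22/31 + 396/403 = 22/13

22/13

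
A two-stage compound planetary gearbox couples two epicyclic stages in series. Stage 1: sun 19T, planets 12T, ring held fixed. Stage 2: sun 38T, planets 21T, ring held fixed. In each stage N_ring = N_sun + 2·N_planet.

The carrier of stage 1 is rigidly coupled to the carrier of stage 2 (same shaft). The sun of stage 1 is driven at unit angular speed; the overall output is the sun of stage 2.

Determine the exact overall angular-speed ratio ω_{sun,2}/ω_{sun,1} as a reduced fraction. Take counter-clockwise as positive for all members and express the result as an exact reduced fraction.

59/62

Stage 1: N_ring = 19 + 2·12 = 43
Stage 1: 19(ω_s−ω_c) = −43(ω_r−ω_c),  ω_r=0, ω_s=1
Stage 1: 19(1−ω_c) = −43(0−ω_c)  ⇒  62ω_c = 19  ⇒  ω_c = 19/62
  ⇒ ω_c¹/ω_s¹ = 19/62
Stage 2: N_ring = 38 + 2·21 = 80
Stage 2: 38(ω_s−ω_c) = −80(ω_r−ω_c),  ω_r=0, ω_c=1
Stage 2: ω_s = 1 − (80/38)(0−1) = 59/19
  ⇒ ω_s²/ω_c² = 59/19
Coupling ω_c² = ω_c¹ ⇒ overall = 19/62 × 59/19 = 59/62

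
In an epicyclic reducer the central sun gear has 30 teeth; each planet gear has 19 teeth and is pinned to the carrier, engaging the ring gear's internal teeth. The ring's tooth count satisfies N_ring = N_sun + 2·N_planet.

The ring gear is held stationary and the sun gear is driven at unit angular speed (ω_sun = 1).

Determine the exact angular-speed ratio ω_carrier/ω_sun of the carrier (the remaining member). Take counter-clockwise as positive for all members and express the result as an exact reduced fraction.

15/49

N_ring = 30 + 2·19 = 68
30(ω_s−ω_c) = −68(ω_r−ω_c),  ω_r=0, ω_s=1
30(1−ω_c) = −68(0−ω_c)  ⇒  98ω_c = 30  ⇒  ω_c = 15/49
ω_c/ω_s = 15/49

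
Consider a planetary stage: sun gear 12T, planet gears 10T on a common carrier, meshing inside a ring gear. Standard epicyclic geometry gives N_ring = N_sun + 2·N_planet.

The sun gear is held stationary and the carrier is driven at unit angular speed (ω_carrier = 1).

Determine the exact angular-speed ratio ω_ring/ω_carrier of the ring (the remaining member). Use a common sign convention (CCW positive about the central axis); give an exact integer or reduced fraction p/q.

N_ring = 12 + 2·10 = 32
12(ω_s−ω_c) = −32(ω_r−ω_c),  ω_s=0, ω_c=1
ω_r = 1 − (12/32)(0−1) = 11/8
ω_r/ω_c = 11/8

11/8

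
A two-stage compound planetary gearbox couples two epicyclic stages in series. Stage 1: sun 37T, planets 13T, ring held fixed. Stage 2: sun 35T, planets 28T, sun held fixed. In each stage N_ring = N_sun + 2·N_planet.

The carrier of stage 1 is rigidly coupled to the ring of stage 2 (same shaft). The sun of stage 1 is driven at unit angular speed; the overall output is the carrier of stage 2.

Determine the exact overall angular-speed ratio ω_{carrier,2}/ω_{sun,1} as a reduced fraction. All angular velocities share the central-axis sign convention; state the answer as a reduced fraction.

Stage 1: N_ring = 37 + 2·13 = 63
Stage 1: 37(ω_s−ω_c) = −63(ω_r−ω_c),  ω_r=0, ω_s=1
Stage 1: 37(1−ω_c) = −63(0−ω_c)  ⇒  100ω_c = 37  ⇒  ω_c = 37/100
  ⇒ ω_c¹/ω_s¹ = 37/100
Stage 2: N_ring = 35 + 2·28 = 91
Stage 2: 35(ω_s−ω_c) = −91(ω_r−ω_c),  ω_s=0, ω_r=1
Stage 2: 35(0−ω_c) = −91(1−ω_c)  ⇒  126ω_c = 91  ⇒  ω_c = 13/18
  ⇒ ω_c²/ω_r² = 13/18
Coupling ω_r² = ω_c¹ ⇒ overall = 37/100 × 13/18 = 481/1800

481/1800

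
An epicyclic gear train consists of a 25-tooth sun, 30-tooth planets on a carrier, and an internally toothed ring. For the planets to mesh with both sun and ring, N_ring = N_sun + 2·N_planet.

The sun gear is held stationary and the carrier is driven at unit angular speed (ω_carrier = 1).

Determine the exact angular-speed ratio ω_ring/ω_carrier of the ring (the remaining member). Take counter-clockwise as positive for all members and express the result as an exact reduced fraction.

N_ring = 25 + 2·30 = 85
25(ω_s−ω_c) = −85(ω_r−ω_c),  ω_s=0, ω_c=1
ω_r = 1 − (25/85)(0−1) = 22/17
ω_r/ω_c = 22/17

22/17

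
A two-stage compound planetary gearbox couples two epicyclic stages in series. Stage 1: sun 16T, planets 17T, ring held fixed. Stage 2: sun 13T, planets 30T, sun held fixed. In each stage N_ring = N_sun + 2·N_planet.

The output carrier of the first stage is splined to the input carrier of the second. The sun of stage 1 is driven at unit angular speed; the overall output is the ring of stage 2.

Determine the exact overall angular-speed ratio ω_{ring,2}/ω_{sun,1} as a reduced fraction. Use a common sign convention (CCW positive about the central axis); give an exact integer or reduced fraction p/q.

Stage 1: N_ring = 16 + 2·17 = 50
Stage 1: 16(ω_s−ω_c) = −50(ω_r−ω_c),  ω_r=0, ω_s=1
Stage 1: 16(1−ω_c) = −50(0−ω_c)  ⇒  66ω_c = 16  ⇒  ω_c = 8/33
  ⇒ ω_c¹/ω_s¹ = 8/33
Stage 2: N_ring = 13 + 2·30 = 73
Stage 2: 13(ω_s−ω_c) = −73(ω_r−ω_c),  ω_s=0, ω_c=1
Stage 2: ω_r = 1 − (13/73)(0−1) = 86/73
  ⇒ ω_r²/ω_c² = 86/73
Coupling ω_c² = ω_c¹ ⇒ overall = 8/33 × 86/73 = 688/2409

688/2409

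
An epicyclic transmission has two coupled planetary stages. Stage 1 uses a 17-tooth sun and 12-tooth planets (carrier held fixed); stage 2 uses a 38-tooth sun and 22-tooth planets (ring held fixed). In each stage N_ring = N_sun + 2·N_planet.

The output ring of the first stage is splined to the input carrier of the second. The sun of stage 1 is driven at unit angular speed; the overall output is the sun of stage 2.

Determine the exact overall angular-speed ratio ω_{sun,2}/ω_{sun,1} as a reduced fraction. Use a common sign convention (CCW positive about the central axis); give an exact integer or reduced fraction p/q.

-1020/779

Stage 1: N_ring = 17 + 2·12 = 41
Stage 1: 17(ω_s−ω_c) = −41(ω_r−ω_c),  ω_c=0, ω_s=1
Stage 1: ω_r = 0 − (17/41)(1−0) = -17/41
  ⇒ ω_r¹/ω_s¹ = -17/41
Stage 2: N_ring = 38 + 2·22 = 82
Stage 2: 38(ω_s−ω_c) = −82(ω_r−ω_c),  ω_r=0, ω_c=1
Stage 2: ω_s = 1 − (82/38)(0−1) = 60/19
  ⇒ ω_s²/ω_c² = 60/19
Coupling ω_c² = ω_r¹ ⇒ overall = -17/41 × 60/19 = -1020/779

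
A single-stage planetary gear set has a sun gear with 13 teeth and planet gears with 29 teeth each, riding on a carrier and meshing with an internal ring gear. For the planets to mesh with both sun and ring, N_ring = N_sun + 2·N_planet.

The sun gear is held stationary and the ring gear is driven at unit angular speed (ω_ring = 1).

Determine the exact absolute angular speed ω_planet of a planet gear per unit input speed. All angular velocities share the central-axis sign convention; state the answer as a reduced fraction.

71/58

N_ring = 13 + 2·29 = 71
13(ω_s−ω_c) = −71(ω_r−ω_c),  ω_s=0, ω_r=1
13(0−ω_c) = −71(1−ω_c)  ⇒  84ω_c = 71  ⇒  ω_c = 71/84
sun–planet: 13·(0−71/84) = −29·(ω_p−ω_c)  ⇒  ω_p−ω_c = −(13/29)·(-71/84) = 923/2436
ω_p = 71/84 + 923/2436 = 71/58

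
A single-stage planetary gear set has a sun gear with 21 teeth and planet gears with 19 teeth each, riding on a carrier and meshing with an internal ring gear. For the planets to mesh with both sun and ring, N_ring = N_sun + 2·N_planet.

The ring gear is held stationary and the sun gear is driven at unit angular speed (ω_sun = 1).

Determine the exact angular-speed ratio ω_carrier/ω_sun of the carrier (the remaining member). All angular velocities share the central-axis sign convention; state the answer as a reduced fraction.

N_ring = 21 + 2·19 = 59
21(ω_s−ω_c) = −59(ω_r−ω_c),  ω_r=0, ω_s=1
21(1−ω_c) = −59(0−ω_c)  ⇒  80ω_c = 21  ⇒  ω_c = 21/80
ω_c/ω_s = 21/80

21/80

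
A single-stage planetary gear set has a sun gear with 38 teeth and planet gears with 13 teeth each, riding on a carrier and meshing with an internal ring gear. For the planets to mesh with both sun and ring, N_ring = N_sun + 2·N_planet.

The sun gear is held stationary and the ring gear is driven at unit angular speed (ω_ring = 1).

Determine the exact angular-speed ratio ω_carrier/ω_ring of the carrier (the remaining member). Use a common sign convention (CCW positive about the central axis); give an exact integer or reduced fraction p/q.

N_ring = 38 + 2·13 = 64
38(ω_s−ω_c) = −64(ω_r−ω_c),  ω_s=0, ω_r=1
38(0−ω_c) = −64(1−ω_c)  ⇒  102ω_c = 64  ⇒  ω_c = 32/51
ω_c/ω_r = 32/51

32/51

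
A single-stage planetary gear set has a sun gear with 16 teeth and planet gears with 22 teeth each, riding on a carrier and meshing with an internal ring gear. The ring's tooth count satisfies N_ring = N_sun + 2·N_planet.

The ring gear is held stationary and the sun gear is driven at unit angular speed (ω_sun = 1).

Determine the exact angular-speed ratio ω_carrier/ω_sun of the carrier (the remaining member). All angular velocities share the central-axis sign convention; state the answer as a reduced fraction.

N_ring = 16 + 2·22 = 60
16(ω_s−ω_c) = −60(ω_r−ω_c),  ω_r=0, ω_s=1
16(1−ω_c) = −60(0−ω_c)  ⇒  76ω_c = 16  ⇒  ω_c = 4/19
ω_c/ω_s = 4/19

4/19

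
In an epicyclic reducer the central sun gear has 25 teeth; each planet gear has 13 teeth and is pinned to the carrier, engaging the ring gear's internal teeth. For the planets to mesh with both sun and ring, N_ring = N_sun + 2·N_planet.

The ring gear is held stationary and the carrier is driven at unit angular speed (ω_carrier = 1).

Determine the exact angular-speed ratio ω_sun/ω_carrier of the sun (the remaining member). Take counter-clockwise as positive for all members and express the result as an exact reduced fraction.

76/25

N_ring = 25 + 2·13 = 51
25(ω_s−ω_c) = −51(ω_r−ω_c),  ω_r=0, ω_c=1
ω_s = 1 − (51/25)(0−1) = 76/25
ω_s/ω_c = 76/25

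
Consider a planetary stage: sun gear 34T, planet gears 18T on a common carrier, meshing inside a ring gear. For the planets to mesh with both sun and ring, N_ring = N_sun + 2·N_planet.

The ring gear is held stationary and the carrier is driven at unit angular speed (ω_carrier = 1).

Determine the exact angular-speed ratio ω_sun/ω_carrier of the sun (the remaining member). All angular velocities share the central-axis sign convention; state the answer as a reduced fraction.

52/17

N_ring = 34 + 2·18 = 70
34(ω_s−ω_c) = −70(ω_r−ω_c),  ω_r=0, ω_c=1
ω_s = 1 − (70/34)(0−1) = 52/17
ω_s/ω_c = 52/17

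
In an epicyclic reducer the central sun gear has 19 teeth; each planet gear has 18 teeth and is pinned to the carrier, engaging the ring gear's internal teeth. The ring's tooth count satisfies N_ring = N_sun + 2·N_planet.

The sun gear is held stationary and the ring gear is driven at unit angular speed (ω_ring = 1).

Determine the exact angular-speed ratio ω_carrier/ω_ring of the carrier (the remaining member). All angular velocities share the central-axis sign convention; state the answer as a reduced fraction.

N_ring = 19 + 2·18 = 55
19(ω_s−ω_c) = −55(ω_r−ω_c),  ω_s=0, ω_r=1
19(0−ω_c) = −55(1−ω_c)  ⇒  74ω_c = 55  ⇒  ω_c = 55/74
ω_c/ω_r = 55/74

55/74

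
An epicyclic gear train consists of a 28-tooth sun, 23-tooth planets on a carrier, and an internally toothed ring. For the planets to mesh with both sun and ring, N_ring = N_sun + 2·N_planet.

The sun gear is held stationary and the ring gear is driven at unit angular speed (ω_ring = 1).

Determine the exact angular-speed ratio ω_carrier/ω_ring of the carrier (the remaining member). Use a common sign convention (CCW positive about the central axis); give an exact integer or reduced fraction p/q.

N_ring = 28 + 2·23 = 74
28(ω_s−ω_c) = −74(ω_r−ω_c),  ω_s=0, ω_r=1
28(0−ω_c) = −74(1−ω_c)  ⇒  102ω_c = 74  ⇒  ω_c = 37/51
ω_c/ω_r = 37/51

37/51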